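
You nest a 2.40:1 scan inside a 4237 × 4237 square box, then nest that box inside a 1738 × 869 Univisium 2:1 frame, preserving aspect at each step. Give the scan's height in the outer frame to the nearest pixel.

362 px

Inside the 4237×4237 canvas the scan is width-limited at 4237.00 × 1765.42.
Second fit — the square canvas into 1738×869 spans the height: 869.00 × 869.00 (×0.2051 from 4237×4237).
Applying the same ×0.2051: 1765.42 → 362.08.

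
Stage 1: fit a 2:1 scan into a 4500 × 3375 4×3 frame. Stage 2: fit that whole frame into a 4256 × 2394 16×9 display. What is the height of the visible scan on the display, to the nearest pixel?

1596 px

2:1 in 4500×3375: fills the width, so the scan is 4500.00 × 2250.00.
The 4×3 canvas is height-limited in 4256×2394, giving 3192.00 × 2394.00; scale factor 0.7093.
The scan scales with it: height 2250.00 × 0.7093 ≈ 1596.00.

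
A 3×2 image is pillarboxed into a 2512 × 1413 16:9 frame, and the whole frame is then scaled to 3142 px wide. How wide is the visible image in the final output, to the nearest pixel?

2651 px

In the 2512×1413 frame the image fills the height: width = 1413 × 3/2 ≈ 2119.50 px.
The frame scales by 3142/2512 = 1.2508; 2119.50 × 1.2508 ≈ 2651.06 px.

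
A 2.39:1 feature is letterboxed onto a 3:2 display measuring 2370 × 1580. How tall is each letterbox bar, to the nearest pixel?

2.39:1 (2.390) > 3:2 (1.500), so the feature fills the width.
The feature is 2370 / 2.390 ≈ 991.63 px tall.
Black = 1580 − 991.63 = 588.37 px, or 294.18 per bar.

294 px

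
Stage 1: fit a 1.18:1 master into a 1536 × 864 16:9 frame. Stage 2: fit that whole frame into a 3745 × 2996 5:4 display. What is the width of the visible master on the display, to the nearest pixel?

2486 px

1.18:1 in 1536×864: fills the height, so the master is 1019.52 × 864.00.
Second fit — the 16:9 canvas into 3745×2996 spans the width: 3745.00 × 2106.56 (×2.4382 from 1536×864).
Applying the same ×2.4382: 1019.52 → 2485.74.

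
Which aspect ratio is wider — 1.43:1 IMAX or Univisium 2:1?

1.43 and Univisium 2:1 = 2; 2 > 1.43.

Univisium 2:1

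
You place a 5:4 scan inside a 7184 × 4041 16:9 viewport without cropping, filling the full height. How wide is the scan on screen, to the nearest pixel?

5051 px

Content width = 4041 × 5/4 ≈ 5051.25 px.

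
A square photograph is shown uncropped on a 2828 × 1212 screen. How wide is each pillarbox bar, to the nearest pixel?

square (1.000) < 21:9 (2.333), so the photograph fills the height.
Content width = 1212 × 1/1 ≈ 1212.00 px.
Black = 2828 − 1212.00 = 1616.00 px, or 808.00 per bar.

808 px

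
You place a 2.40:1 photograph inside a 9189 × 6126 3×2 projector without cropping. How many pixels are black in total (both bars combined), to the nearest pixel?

Since 2.400 > 1.500, the photograph is width-limited.
The photograph is 9189 / 2.400 ≈ 3828.7500 px tall.
Black = 6126 − 3828.7500 = 2297.2500 px.
Across the 9189-px span: 2297.2500 × 9189 ≈ 21109430 px.

21109430 pixels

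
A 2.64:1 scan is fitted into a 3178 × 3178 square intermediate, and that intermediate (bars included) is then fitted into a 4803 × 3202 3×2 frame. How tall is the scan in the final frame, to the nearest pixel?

2.64:1 in 3178×3178: fills the width, so the scan is 3178.00 × 1203.79.
Second fit — the square canvas into 4803×3202 spans the height: 3202.00 × 3202.00 (×1.0076 from 3178×3178).
Applying the same ×1.0076: 1203.79 → 1212.88.

1213 px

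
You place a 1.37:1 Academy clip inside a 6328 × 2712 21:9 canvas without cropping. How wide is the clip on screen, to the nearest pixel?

1.37:1 Academy (1.370) < 21:9 (2.333), so the clip fills the height.
That makes the image 3715.44 px wide (2712 × 1.370).

3715 px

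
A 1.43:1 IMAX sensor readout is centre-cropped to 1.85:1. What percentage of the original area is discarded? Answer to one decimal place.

22.7%

Going from 1.43:1 IMAX to 1.85:1 means cutting height while keeping width.
(1.430)/(1.850) ≈ 0.773 of the area survives, leaving 22.70% discarded.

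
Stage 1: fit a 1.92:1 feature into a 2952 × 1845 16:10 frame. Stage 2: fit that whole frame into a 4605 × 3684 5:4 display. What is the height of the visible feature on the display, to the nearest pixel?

First fit — 1.92:1 into 2952×1845 spans the width: 2952.00 × 1537.50.
16:10 in 4605×3684: fills the width, so the intermediate becomes 4605.00 × 2878.12 — a scale of ×1.5600.
So the feature's height is 1537.50 × 1.5600 ≈ 2398.44.

2398 px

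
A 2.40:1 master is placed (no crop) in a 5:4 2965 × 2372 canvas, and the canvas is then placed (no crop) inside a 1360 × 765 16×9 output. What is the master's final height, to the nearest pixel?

First fit — 2.40:1 into 2965×2372 spans the width: 2965.00 × 1235.42.
5:4 in 1360×765: fills the height, so the intermediate becomes 956.25 × 765.00 — a scale of ×0.3225.
So the master's height is 1235.42 × 0.3225 ≈ 398.44.

398 px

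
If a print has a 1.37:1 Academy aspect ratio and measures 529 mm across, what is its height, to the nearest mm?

529 / 1.370 = 386.13.

386 mm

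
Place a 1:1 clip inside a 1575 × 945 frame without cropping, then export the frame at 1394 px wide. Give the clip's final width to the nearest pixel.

At 1575×945 the clip is height-limited, so width = 945 × 1/1 ≈ 945.00 px.
The frame scales by 1394/1575 = 0.8851; 945.00 × 0.8851 ≈ 836.40 px.

836 px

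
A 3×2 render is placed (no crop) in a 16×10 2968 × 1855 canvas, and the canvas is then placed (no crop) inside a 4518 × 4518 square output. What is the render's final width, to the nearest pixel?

3×2 in 2968×1855: fills the height, so the render is 2782.50 × 1855.00.
Second fit — the 16×10 canvas into 4518×4518 spans the width: 4518.00 × 2823.75 (×1.5222 from 2968×1855).
So the render's width is 2782.50 × 1.5222 ≈ 4235.62.

4236 px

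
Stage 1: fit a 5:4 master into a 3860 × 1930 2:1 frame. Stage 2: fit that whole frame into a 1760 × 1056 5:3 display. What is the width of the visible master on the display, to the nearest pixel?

1100 px

First fit — 5:4 into 3860×1930 spans the height: 2412.50 × 1930.00.
The 2:1 canvas is width-limited in 1760×1056, giving 1760.00 × 880.00; scale factor 0.4560.
Applying the same ×0.4560: 2412.50 → 1100.00.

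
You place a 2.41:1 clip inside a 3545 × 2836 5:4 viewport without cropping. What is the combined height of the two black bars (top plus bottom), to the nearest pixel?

1365 px

2.41:1 is wider than 5:4, so it spans the full width.
That makes the image 1470.95 px tall (3545 / 2.410).
Leftover height: 2836 − 1470.95 = 1365.05 px.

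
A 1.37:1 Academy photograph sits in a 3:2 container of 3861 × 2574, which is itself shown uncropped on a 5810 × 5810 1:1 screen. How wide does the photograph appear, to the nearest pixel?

First fit — 1.37:1 Academy into 3861×2574 spans the height: 3526.38 × 2574.00.
Second fit — the 3:2 canvas into 5810×5810 spans the width: 5810.00 × 3873.33 (×1.5048 from 3861×2574).
The photograph scales with it: width 3526.38 × 1.5048 ≈ 5306.47.

5306 px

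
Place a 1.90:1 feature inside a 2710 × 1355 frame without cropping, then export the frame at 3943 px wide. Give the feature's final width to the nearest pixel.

In the 2710×1355 frame the feature fills the height: width = 1355 × 1.900 ≈ 2574.50 px.
Scaling 2710 → 3943 is ×1.4550, so the width becomes 2574.50 × 1.4550 ≈ 3745.85 px.

3746 px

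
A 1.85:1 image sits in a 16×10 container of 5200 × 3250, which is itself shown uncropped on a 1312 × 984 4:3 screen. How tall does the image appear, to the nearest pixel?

709 px

Inside the 5200×3250 canvas the image is width-limited at 5200.00 × 2810.81.
16×10 in 1312×984: fills the width, so the intermediate becomes 1312.00 × 820.00 — a scale of ×0.2523.
So the image's height is 2810.81 × 0.2523 ≈ 709.19.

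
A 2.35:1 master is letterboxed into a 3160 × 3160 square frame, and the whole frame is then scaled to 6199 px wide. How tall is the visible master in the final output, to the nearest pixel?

2638 px

In the 3160×3160 frame the master fills the width: height = 3160 / 2.350 ≈ 1344.68 px.
Scaling 3160 → 6199 is ×1.9617, so the height becomes 1344.68 × 1.9617 ≈ 2637.87 px.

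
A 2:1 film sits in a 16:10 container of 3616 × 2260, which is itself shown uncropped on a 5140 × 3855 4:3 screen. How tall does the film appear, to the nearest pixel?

Inside the 3616×2260 canvas the film is width-limited at 3616.00 × 1808.00.
Second fit — the 16:10 canvas into 5140×3855 spans the width: 5140.00 × 3212.50 (×1.4215 from 3616×2260).
Applying the same ×1.4215: 1808.00 → 2570.00.

2570 px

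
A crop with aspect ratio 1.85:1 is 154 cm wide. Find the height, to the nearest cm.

At 1.85:1, 154 / 1.850 ≈ 83.24.

83 cm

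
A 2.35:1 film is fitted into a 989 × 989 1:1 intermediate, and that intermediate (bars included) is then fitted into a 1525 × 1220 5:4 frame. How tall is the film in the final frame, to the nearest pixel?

2.35:1 in 989×989: fills the width, so the film is 989.00 × 420.85.
The 1:1 canvas is height-limited in 1525×1220, giving 1220.00 × 1220.00; scale factor 1.2336.
The film scales with it: height 420.85 × 1.2336 ≈ 519.15.

519 px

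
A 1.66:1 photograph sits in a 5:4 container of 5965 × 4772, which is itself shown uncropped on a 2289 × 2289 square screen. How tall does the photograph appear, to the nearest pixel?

1379 px

Inside the 5965×4772 canvas the photograph is width-limited at 5965.00 × 3593.37.
5:4 in 2289×2289: fills the width, so the intermediate becomes 2289.00 × 1831.20 — a scale of ×0.3837.
So the photograph's height is 3593.37 × 0.3837 ≈ 1378.92.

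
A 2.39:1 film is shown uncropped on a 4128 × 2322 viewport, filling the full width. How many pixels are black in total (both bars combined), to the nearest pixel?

That makes the image 1727.1967 px tall (4128 / 2.390).
Leftover height: 2322 − 1727.1967 = 594.8033 px.
That's 594.8033 × 4128 ≈ 2455348 black pixels.

2455348 pixels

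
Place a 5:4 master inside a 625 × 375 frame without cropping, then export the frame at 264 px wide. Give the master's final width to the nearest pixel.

198 px

At 625×375 the master is height-limited, so width = 375 × 5/4 ≈ 468.75 px.
Scaling 625 → 264 is ×0.4224, so the width becomes 468.75 × 0.4224 ≈ 198.00 px.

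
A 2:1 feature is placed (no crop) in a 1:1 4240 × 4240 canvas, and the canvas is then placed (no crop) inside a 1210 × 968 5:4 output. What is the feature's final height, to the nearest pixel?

Inside the 4240×4240 canvas the feature is width-limited at 4240.00 × 2120.00.
The 1:1 canvas is height-limited in 1210×968, giving 968.00 × 968.00; scale factor 0.2283.
Applying the same ×0.2283: 2120.00 → 484.00.

484 px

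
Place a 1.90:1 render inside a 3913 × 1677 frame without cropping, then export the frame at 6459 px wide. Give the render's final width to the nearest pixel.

At 3913×1677 the render is height-limited, so width = 1677 × 1.900 ≈ 3186.30 px.
The frame scales by 6459/3913 = 1.6507; 3186.30 × 1.6507 ≈ 5259.47 px.

5259 px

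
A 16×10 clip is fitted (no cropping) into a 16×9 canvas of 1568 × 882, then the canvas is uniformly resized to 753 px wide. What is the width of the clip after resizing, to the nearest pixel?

678 px

At 1568×882 the clip is height-limited, so width = 882 × 16/10 ≈ 1411.20 px.
The frame scales by 753/1568 = 0.4802; 1411.20 × 0.4802 ≈ 677.70 px.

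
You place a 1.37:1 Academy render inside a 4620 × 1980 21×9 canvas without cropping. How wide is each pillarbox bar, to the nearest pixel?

1.37:1 Academy (1.370) < 21×9 (2.333), so the render fills the height.
Content width = 1980 × 1.370 ≈ 2712.60 px.
Black = 4620 − 2712.60 = 1907.40 px, or 953.70 per bar.

954 px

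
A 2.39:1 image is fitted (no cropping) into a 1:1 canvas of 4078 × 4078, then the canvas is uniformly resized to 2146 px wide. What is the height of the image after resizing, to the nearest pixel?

898 px

In the 4078×4078 frame the image fills the width: height = 4078 / 2.390 ≈ 1706.28 px.
Resizing to 2146 px wide multiplies everything by 0.5262: 1706.28 → 897.91 px.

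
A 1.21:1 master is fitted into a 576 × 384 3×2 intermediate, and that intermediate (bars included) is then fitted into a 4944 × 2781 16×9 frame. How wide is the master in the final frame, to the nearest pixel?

3365 px

First fit — 1.21:1 into 576×384 spans the height: 464.64 × 384.00.
The 3×2 canvas is height-limited in 4944×2781, giving 4171.50 × 2781.00; scale factor 7.2422.
So the master's width is 464.64 × 7.2422 ≈ 3365.01.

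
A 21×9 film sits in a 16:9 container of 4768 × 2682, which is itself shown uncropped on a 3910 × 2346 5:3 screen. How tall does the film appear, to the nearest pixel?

1676 px

First fit — 21×9 into 4768×2682 spans the width: 4768.00 × 2043.43.
The 16:9 canvas is width-limited in 3910×2346, giving 3910.00 × 2199.38; scale factor 0.8201.
Applying the same ×0.8201: 2043.43 → 1675.71.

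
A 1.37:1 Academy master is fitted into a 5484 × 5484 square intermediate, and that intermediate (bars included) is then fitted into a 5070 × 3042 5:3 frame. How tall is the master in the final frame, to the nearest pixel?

2220 px

1.37:1 Academy in 5484×5484: fills the width, so the master is 5484.00 × 4002.92.
square in 5070×3042: fills the height, so the intermediate becomes 3042.00 × 3042.00 — a scale of ×0.5547.
So the master's height is 4002.92 × 0.5547 ≈ 2220.44.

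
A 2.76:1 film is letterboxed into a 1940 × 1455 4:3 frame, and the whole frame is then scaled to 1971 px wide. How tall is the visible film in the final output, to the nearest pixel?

At 1940×1455 the film is width-limited, so height = 1940 / 2.760 ≈ 702.90 px.
The frame scales by 1971/1940 = 1.0160; 702.90 × 1.0160 ≈ 714.13 px.

714 px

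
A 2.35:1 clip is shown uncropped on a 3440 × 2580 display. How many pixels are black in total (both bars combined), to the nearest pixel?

3839626 pixels

2.35:1 (2.350) > 4:3 (1.333), so the clip fills the width.
Content height = 3440 / 2.350 ≈ 1463.8298 px.
2580 − 1463.8298 = 1116.1702 px of bars.
That's 1116.1702 × 3440 ≈ 3839626 black pixels.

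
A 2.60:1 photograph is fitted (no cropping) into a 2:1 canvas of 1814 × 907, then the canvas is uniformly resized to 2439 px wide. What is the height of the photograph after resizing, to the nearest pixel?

In the 1814×907 frame the photograph fills the width: height = 1814 / 2.600 ≈ 697.69 px.
Scaling 1814 → 2439 is ×1.3445, so the height becomes 697.69 × 1.3445 ≈ 938.08 px.

938 px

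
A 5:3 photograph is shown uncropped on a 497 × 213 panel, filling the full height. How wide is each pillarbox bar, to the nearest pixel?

71 px

The photograph is 213 × 5/3 ≈ 355.00 px wide.
Leftover width: 497 − 355.00 = 142.00 px → 71.00 each side.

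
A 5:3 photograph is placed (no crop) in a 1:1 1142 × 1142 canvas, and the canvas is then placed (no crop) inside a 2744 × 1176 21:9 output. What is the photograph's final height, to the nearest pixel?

First fit — 5:3 into 1142×1142 spans the width: 1142.00 × 685.20.
The 1:1 canvas is height-limited in 2744×1176, giving 1176.00 × 1176.00; scale factor 1.0298.
Applying the same ×1.0298: 685.20 → 705.60.

706 px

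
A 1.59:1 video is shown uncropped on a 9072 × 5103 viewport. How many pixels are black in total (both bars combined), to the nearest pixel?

4889848 pixels

1.59:1 (1.590) < 16×9 (1.778), so the video fills the height.
The video is 5103 × 1.590 ≈ 8113.7700 px wide.
9072 − 8113.7700 = 958.2300 px of bars.
Bar area = 958.2300 × 5103 ≈ 4889848 px.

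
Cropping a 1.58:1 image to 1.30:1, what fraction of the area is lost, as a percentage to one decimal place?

1.30:1 is narrower than 1.58:1, so the crop keeps the full height and trims the width.
Fraction kept = (1.300)/(1.580) ≈ 82.28%, so 17.72% is lost.

17.7%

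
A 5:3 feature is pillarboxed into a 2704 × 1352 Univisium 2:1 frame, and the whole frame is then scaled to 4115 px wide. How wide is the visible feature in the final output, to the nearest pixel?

In the 2704×1352 frame the feature fills the height: width = 1352 × 5/3 ≈ 2253.33 px.
The frame scales by 4115/2704 = 1.5218; 2253.33 × 1.5218 ≈ 3429.17 px.

3429 px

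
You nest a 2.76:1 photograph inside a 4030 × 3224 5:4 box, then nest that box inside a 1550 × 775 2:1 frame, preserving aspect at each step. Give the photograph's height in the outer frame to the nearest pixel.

351 px

2.76:1 in 4030×3224: fills the width, so the photograph is 4030.00 × 1460.14.
The 5:4 canvas is height-limited in 1550×775, giving 968.75 × 775.00; scale factor 0.2404.
So the photograph's height is 1460.14 × 0.2404 ≈ 351.00.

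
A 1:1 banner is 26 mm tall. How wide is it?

26 mm

26·1/1 = 26.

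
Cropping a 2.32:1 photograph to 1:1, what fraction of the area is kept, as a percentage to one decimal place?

43.1%

1:1 is narrower than 2.32:1, so the crop keeps the full height and trims the width.
Area ratio = (1.000)/(2.320) = 43.10% retained.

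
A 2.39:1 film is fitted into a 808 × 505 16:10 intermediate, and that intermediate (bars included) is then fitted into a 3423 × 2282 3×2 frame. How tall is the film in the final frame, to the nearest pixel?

2.39:1 in 808×505: fills the width, so the film is 808.00 × 338.08.
16:10 in 3423×2282: fills the width, so the intermediate becomes 3423.00 × 2139.38 — a scale of ×4.2364.
Applying the same ×4.2364: 338.08 → 1432.22.

1432 px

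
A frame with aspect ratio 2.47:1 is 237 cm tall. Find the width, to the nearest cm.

Width = 237 × 2.470 = 585.39.

585 cm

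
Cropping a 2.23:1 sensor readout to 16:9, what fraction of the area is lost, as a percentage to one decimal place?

20.3%

16:9 is narrower than 2.23:1, so the crop keeps the full height and trims the width.
(1.778)/(2.230) ≈ 0.797 of the area survives, leaving 20.28% discarded.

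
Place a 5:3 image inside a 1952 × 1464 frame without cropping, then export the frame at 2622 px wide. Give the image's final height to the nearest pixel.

1573 px

In the 1952×1464 frame the image fills the width: height = 1952 × 3/5 ≈ 1171.20 px.
Scaling 1952 → 2622 is ×1.3432, so the height becomes 1171.20 × 1.3432 ≈ 1573.20 px.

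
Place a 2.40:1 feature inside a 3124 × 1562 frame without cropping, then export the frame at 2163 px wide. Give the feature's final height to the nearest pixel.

Fitted into 3124×1562, the feature spans the width; its height is 3124 / 2.400 ≈ 1301.67 px.
The frame scales by 2163/3124 = 0.6924; 1301.67 × 0.6924 ≈ 901.25 px.

901 px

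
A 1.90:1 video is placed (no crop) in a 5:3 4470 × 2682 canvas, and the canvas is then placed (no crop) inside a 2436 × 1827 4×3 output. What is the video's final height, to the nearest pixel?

1282 px

Inside the 4470×2682 canvas the video is width-limited at 4470.00 × 2352.63.
5:3 in 2436×1827: fills the width, so the intermediate becomes 2436.00 × 1461.60 — a scale of ×0.5450.
So the video's height is 2352.63 × 0.5450 ≈ 1282.11.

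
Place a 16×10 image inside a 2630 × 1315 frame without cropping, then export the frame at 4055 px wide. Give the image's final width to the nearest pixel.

At 2630×1315 the image is height-limited, so width = 1315 × 16/10 ≈ 2104.00 px.
Resizing to 4055 px wide multiplies everything by 1.5418: 2104.00 → 3244.00 px.

3244 px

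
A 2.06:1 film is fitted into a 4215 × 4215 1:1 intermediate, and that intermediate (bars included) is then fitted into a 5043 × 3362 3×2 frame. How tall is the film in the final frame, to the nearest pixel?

1632 px

2.06:1 in 4215×4215: fills the width, so the film is 4215.00 × 2046.12.
1:1 in 5043×3362: fills the height, so the intermediate becomes 3362.00 × 3362.00 — a scale of ×0.7976.
Applying the same ×0.7976: 2046.12 → 1632.04.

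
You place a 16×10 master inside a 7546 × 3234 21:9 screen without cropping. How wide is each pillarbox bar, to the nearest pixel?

16×10 is narrower than 21:9, so it spans the full height.
That makes the image 5174.40 px wide (3234 × 16/10).
Leftover width: 7546 − 5174.40 = 2371.60 px → 1185.80 each side.

1186 px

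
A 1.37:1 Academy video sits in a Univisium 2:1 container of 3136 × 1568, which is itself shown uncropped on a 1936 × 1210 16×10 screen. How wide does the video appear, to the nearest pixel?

1.37:1 Academy in 3136×1568: fills the height, so the video is 2148.16 × 1568.00.
The Univisium 2:1 canvas is width-limited in 1936×1210, giving 1936.00 × 968.00; scale factor 0.6173.
So the video's width is 2148.16 × 0.6173 ≈ 1326.16.

1326 px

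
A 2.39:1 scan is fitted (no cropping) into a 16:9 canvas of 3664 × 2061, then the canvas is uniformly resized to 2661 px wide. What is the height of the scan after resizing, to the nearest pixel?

1113 px

Fitted into 3664×2061, the scan spans the width; its height is 3664 / 2.390 ≈ 1533.05 px.
Resizing to 2661 px wide multiplies everything by 0.7263: 1533.05 → 1113.39 px.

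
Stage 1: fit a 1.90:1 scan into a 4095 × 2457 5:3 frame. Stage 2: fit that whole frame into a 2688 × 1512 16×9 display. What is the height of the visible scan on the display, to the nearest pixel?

Inside the 4095×2457 canvas the scan is width-limited at 4095.00 × 2155.26.
The 5:3 canvas is height-limited in 2688×1512, giving 2520.00 × 1512.00; scale factor 0.6154.
Applying the same ×0.6154: 2155.26 → 1326.32.

1326 px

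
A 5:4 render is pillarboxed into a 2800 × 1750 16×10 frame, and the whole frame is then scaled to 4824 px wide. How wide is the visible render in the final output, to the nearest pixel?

At 2800×1750 the render is height-limited, so width = 1750 × 5/4 ≈ 2187.50 px.
Resizing to 4824 px wide multiplies everything by 1.7229: 2187.50 → 3768.75 px.

3769 px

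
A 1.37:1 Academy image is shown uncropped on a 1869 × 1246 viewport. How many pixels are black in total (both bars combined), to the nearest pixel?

201827 pixels

1.37:1 Academy (1.370) < 3×2 (1.500), so the image fills the height.
The image is 1246 × 1.370 ≈ 1707.0200 px wide.
Black = 1869 − 1707.0200 = 161.9800 px.
Across the 1246-px span: 161.9800 × 1246 ≈ 201827 px.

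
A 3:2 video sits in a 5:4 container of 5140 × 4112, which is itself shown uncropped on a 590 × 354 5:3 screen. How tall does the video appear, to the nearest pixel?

295 px

Inside the 5140×4112 canvas the video is width-limited at 5140.00 × 3426.67.
Second fit — the 5:4 canvas into 590×354 spans the height: 442.50 × 354.00 (×0.0861 from 5140×4112).
Applying the same ×0.0861: 3426.67 → 295.00.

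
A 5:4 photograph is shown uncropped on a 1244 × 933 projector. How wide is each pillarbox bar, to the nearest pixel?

5:4 (1.250) < 4×3 (1.333), so the photograph fills the height.
That makes the image 1166.25 px wide (933 × 5/4).
Black = 1244 − 1166.25 = 77.75 px, or 38.88 per bar.

39 px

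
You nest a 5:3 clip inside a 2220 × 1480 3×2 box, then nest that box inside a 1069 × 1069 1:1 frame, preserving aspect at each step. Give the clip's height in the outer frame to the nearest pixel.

641 px

First fit — 5:3 into 2220×1480 spans the width: 2220.00 × 1332.00.
3×2 in 1069×1069: fills the width, so the intermediate becomes 1069.00 × 712.67 — a scale of ×0.4815.
So the clip's height is 1332.00 × 0.4815 ≈ 641.40.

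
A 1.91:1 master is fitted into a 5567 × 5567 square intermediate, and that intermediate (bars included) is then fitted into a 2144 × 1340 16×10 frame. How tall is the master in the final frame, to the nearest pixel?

First fit — 1.91:1 into 5567×5567 spans the width: 5567.00 × 2914.66.
Second fit — the square canvas into 2144×1340 spans the height: 1340.00 × 1340.00 (×0.2407 from 5567×5567).
Applying the same ×0.2407: 2914.66 → 701.57.

702 px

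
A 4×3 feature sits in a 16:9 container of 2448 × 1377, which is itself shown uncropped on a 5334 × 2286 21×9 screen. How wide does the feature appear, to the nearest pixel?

3048 px

Inside the 2448×1377 canvas the feature is height-limited at 1836.00 × 1377.00.
The 16:9 canvas is height-limited in 5334×2286, giving 4064.00 × 2286.00; scale factor 1.6601.
The feature scales with it: width 1836.00 × 1.6601 ≈ 3048.00.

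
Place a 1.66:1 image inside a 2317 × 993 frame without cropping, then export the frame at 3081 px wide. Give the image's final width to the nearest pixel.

At 2317×993 the image is height-limited, so width = 993 × 1.660 ≈ 1648.38 px.
Scaling 2317 → 3081 is ×1.3297, so the width becomes 1648.38 × 1.3297 ≈ 2191.91 px.

2192 px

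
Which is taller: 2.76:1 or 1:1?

1:1

2.76 and 1; 2.76 > 1. The smaller width-to-height ratio is the taller frame.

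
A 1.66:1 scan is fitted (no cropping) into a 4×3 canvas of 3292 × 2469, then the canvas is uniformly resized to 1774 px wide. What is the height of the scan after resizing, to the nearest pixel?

1069 px

Fitted into 3292×2469, the scan spans the width; its height is 3292 / 1.660 ≈ 1983.13 px.
The frame scales by 1774/3292 = 0.5389; 1983.13 × 0.5389 ≈ 1068.67 px.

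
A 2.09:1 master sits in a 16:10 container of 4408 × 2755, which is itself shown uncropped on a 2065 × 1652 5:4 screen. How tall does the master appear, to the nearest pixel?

2.09:1 in 4408×2755: fills the width, so the master is 4408.00 × 2109.09.
16:10 in 2065×1652: fills the width, so the intermediate becomes 2065.00 × 1290.62 — a scale of ×0.4685.
Applying the same ×0.4685: 2109.09 → 988.04.

988 px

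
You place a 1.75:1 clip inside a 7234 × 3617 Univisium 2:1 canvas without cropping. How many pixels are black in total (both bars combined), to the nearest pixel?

3270672 pixels

Since 1.750 < 2.000, the clip is height-limited.
Content width = 3617 × 1.750 ≈ 6329.7500 px.
Black = 7234 − 6329.7500 = 904.2500 px.
That's 904.2500 × 3617 ≈ 3270672 black pixels.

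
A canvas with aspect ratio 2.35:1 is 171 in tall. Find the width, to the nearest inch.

At 2.35:1, 171 × 2.350 ≈ 401.85.

402 in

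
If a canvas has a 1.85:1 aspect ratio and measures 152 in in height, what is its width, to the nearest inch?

281 in

At 1.85:1, 152 × 1.850 ≈ 281.20.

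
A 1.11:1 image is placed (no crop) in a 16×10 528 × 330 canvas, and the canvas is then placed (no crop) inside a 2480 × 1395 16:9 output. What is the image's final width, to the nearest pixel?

1548 px

1.11:1 in 528×330: fills the height, so the image is 366.30 × 330.00.
Second fit — the 16×10 canvas into 2480×1395 spans the height: 2232.00 × 1395.00 (×4.2273 from 528×330).
So the image's width is 366.30 × 4.2273 ≈ 1548.45.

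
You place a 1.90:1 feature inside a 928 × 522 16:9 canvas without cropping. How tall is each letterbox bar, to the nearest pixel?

17 px

1.90:1 is wider than 16:9, so it spans the full width.
Content height = 928 / 1.900 ≈ 488.42 px.
Black = 522 − 488.42 = 33.58 px, or 16.79 per bar.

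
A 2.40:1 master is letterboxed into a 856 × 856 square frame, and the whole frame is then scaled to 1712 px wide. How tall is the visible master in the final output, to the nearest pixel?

In the 856×856 frame the master fills the width: height = 856 / 2.400 ≈ 356.67 px.
Scaling 856 → 1712 is ×2.0000, so the height becomes 356.67 × 2.0000 ≈ 713.33 px.

713 px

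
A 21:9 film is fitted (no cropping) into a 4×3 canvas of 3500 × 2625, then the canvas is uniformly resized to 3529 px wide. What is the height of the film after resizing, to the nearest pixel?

1512 px

Fitted into 3500×2625, the film spans the width; its height is 3500 × 9/21 ≈ 1500.00 px.
Resizing to 3529 px wide multiplies everything by 1.0083: 1500.00 → 1512.43 px.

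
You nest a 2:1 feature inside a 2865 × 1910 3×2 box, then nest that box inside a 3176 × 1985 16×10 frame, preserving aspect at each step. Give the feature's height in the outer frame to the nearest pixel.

First fit — 2:1 into 2865×1910 spans the width: 2865.00 × 1432.50.
3×2 in 3176×1985: fills the height, so the intermediate becomes 2977.50 × 1985.00 — a scale of ×1.0393.
So the feature's height is 1432.50 × 1.0393 ≈ 1488.75.

1489 px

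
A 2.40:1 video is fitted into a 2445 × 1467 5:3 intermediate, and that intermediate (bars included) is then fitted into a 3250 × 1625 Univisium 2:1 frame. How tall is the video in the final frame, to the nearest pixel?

1128 px

2.40:1 in 2445×1467: fills the width, so the video is 2445.00 × 1018.75.
Second fit — the 5:3 canvas into 3250×1625 spans the height: 2708.33 × 1625.00 (×1.1077 from 2445×1467).
Applying the same ×1.1077: 1018.75 → 1128.47.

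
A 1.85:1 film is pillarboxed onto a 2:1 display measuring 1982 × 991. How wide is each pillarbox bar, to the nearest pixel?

1.85:1 (1.850) < 2:1 (2.000), so the film fills the height.
The film is 991 × 1.850 ≈ 1833.35 px wide.
Leftover width: 1982 − 1833.35 = 148.65 px → 74.33 each side.

74 px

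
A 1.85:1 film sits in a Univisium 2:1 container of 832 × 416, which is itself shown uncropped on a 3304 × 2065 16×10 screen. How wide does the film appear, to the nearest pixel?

1.85:1 in 832×416: fills the height, so the film is 769.60 × 416.00.
The Univisium 2:1 canvas is width-limited in 3304×2065, giving 3304.00 × 1652.00; scale factor 3.9712.
Applying the same ×3.9712: 769.60 → 3056.20.

3056 px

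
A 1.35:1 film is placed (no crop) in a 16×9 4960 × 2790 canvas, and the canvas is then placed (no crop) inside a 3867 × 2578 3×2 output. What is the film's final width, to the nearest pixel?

2937 px

First fit — 1.35:1 into 4960×2790 spans the height: 3766.50 × 2790.00.
Second fit — the 16×9 canvas into 3867×2578 spans the width: 3867.00 × 2175.19 (×0.7796 from 4960×2790).
So the film's width is 3766.50 × 0.7796 ≈ 2936.50.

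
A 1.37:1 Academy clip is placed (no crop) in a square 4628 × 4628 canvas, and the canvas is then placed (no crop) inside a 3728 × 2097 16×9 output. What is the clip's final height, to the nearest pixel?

1531 px

First fit — 1.37:1 Academy into 4628×4628 spans the width: 4628.00 × 3378.10.
Second fit — the square canvas into 3728×2097 spans the height: 2097.00 × 2097.00 (×0.4531 from 4628×4628).
So the clip's height is 3378.10 × 0.4531 ≈ 1530.66.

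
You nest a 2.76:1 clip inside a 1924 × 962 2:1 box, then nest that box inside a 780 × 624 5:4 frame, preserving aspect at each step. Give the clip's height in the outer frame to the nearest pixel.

First fit — 2.76:1 into 1924×962 spans the width: 1924.00 × 697.10.
2:1 in 780×624: fills the width, so the intermediate becomes 780.00 × 390.00 — a scale of ×0.4054.
Applying the same ×0.4054: 697.10 → 282.61.

283 px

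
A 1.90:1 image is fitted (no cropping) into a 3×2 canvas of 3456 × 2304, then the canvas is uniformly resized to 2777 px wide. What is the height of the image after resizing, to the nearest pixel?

In the 3456×2304 frame the image fills the width: height = 3456 / 1.900 ≈ 1818.95 px.
The frame scales by 2777/3456 = 0.8035; 1818.95 × 0.8035 ≈ 1461.58 px.

1462 px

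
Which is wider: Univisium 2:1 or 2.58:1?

2.58:1

Univisium 2:1 = 2 and 2.58; 2.58 > 2.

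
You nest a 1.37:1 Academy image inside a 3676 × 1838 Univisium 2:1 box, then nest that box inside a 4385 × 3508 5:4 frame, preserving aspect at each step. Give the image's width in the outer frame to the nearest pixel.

3004 px

Inside the 3676×1838 canvas the image is height-limited at 2518.06 × 1838.00.
Second fit — the Univisium 2:1 canvas into 4385×3508 spans the width: 4385.00 × 2192.50 (×1.1929 from 3676×1838).
The image scales with it: width 2518.06 × 1.1929 ≈ 3003.72.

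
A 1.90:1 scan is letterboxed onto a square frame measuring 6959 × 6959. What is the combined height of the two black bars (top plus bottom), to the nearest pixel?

1.90:1 is wider than square, so it spans the full width.
The scan is 6959 / 1.900 ≈ 3662.63 px tall.
Leftover height: 6959 − 3662.63 = 3296.37 px.

3296 px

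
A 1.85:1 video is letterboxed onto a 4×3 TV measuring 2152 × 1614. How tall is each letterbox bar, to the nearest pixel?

225 px

1.85:1 is wider than 4×3, so it spans the full width.
The video is 2152 / 1.850 ≈ 1163.24 px tall.
1614 − 1163.24 = 450.76 px of bars (225.38 each).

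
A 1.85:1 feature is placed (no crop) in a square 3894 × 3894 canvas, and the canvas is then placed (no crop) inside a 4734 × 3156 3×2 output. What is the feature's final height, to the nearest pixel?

1706 px

First fit — 1.85:1 into 3894×3894 spans the width: 3894.00 × 2104.86.
Second fit — the square canvas into 4734×3156 spans the height: 3156.00 × 3156.00 (×0.8105 from 3894×3894).
Applying the same ×0.8105: 2104.86 → 1705.95.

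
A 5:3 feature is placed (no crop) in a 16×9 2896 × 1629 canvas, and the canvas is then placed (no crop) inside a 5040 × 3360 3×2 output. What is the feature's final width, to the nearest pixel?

5:3 in 2896×1629: fills the height, so the feature is 2715.00 × 1629.00.
16×9 in 5040×3360: fills the width, so the intermediate becomes 5040.00 × 2835.00 — a scale of ×1.7403.
Applying the same ×1.7403: 2715.00 → 4725.00.

4725 px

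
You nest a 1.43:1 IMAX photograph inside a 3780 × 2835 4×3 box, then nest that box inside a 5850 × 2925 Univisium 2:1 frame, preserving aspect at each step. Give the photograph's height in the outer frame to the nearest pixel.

First fit — 1.43:1 IMAX into 3780×2835 spans the width: 3780.00 × 2643.36.
Second fit — the 4×3 canvas into 5850×2925 spans the height: 3900.00 × 2925.00 (×1.0317 from 3780×2835).
So the photograph's height is 2643.36 × 1.0317 ≈ 2727.27.

2727 px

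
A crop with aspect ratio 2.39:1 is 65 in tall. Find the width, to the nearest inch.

155 in

Width = 65 × 2.390 = 155.35.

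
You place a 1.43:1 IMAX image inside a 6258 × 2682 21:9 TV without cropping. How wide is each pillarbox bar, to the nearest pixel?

1211 px

1.43:1 IMAX is narrower than 21:9, so it spans the full height.
The image is 2682 × 1.430 ≈ 3835.26 px wide.
Black = 6258 − 3835.26 = 2422.74 px, or 1211.37 per bar.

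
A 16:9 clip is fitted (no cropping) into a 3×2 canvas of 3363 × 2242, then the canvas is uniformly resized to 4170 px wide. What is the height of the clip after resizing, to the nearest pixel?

Fitted into 3363×2242, the clip spans the width; its height is 3363 × 9/16 ≈ 1891.69 px.
Resizing to 4170 px wide multiplies everything by 1.2400: 1891.69 → 2345.62 px.

2346 px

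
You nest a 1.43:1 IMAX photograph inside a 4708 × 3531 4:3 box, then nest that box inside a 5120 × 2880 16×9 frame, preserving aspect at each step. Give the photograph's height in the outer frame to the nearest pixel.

Inside the 4708×3531 canvas the photograph is width-limited at 4708.00 × 3292.31.
The 4:3 canvas is height-limited in 5120×2880, giving 3840.00 × 2880.00; scale factor 0.8156.
The photograph scales with it: height 3292.31 × 0.8156 ≈ 2685.31.

2685 px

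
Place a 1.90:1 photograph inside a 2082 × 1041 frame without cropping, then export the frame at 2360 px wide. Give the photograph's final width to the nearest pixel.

In the 2082×1041 frame the photograph fills the height: width = 1041 × 1.900 ≈ 1977.90 px.
Scaling 2082 → 2360 is ×1.1335, so the width becomes 1977.90 × 1.1335 ≈ 2242.00 px.

2242 px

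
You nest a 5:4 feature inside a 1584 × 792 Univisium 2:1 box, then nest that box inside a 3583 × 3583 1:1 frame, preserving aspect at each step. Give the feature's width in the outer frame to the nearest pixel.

5:4 in 1584×792: fills the height, so the feature is 990.00 × 792.00.
The Univisium 2:1 canvas is width-limited in 3583×3583, giving 3583.00 × 1791.50; scale factor 2.2620.
The feature scales with it: width 990.00 × 2.2620 ≈ 2239.38.

2239 px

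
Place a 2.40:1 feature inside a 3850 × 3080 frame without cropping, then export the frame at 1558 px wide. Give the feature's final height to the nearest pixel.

649 px

Fitted into 3850×3080, the feature spans the width; its height is 3850 / 2.400 ≈ 1604.17 px.
The frame scales by 1558/3850 = 0.4047; 1604.17 × 0.4047 ≈ 649.17 px.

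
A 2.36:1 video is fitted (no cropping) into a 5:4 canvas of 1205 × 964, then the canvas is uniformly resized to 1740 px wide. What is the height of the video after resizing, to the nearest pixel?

Fitted into 1205×964, the video spans the width; its height is 1205 / 2.360 ≈ 510.59 px.
Scaling 1205 → 1740 is ×1.4440, so the height becomes 510.59 × 1.4440 ≈ 737.29 px.

737 px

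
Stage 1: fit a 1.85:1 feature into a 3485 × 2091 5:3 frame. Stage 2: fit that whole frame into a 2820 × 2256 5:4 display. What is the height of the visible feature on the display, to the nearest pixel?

1.85:1 in 3485×2091: fills the width, so the feature is 3485.00 × 1883.78.
The 5:3 canvas is width-limited in 2820×2256, giving 2820.00 × 1692.00; scale factor 0.8092.
Applying the same ×0.8092: 1883.78 → 1524.32.

1524 px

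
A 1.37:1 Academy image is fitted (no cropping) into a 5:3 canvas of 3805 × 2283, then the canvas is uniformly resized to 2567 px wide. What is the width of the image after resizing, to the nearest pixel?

2110 px

Fitted into 3805×2283, the image spans the height; its width is 2283 × 1.370 ≈ 3127.71 px.
The frame scales by 2567/3805 = 0.6746; 3127.71 × 0.6746 ≈ 2110.07 px.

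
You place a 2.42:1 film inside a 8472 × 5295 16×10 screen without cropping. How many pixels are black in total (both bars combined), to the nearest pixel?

Since 2.420 > 1.600, the film is width-limited.
The film is 8472 / 2.420 ≈ 3500.8264 px tall.
Leftover height: 5295 − 3500.8264 = 1794.1736 px.
Across the 8472-px span: 1794.1736 × 8472 ≈ 15200238 px.

15200238 pixels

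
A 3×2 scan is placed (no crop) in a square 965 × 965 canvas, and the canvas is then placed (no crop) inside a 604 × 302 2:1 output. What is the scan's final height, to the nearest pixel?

3×2 in 965×965: fills the width, so the scan is 965.00 × 643.33.
The square canvas is height-limited in 604×302, giving 302.00 × 302.00; scale factor 0.3130.
Applying the same ×0.3130: 643.33 → 201.33.

201 px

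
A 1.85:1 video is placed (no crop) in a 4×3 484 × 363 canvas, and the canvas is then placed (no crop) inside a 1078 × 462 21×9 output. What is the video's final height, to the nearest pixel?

First fit — 1.85:1 into 484×363 spans the width: 484.00 × 261.62.
4×3 in 1078×462: fills the height, so the intermediate becomes 616.00 × 462.00 — a scale of ×1.2727.
Applying the same ×1.2727: 261.62 → 332.97.

333 px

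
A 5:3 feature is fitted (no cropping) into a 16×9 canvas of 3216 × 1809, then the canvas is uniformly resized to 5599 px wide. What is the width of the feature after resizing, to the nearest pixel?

Fitted into 3216×1809, the feature spans the height; its width is 1809 × 5/3 ≈ 3015.00 px.
Scaling 3216 → 5599 is ×1.7410, so the width becomes 3015.00 × 1.7410 ≈ 5249.06 px.

5249 px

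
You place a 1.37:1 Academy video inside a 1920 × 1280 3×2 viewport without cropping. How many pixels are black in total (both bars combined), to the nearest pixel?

212992 pixels

1.37:1 Academy is narrower than 3×2, so it spans the full height.
The video is 1280 × 1.370 ≈ 1753.6000 px wide.
Leftover width: 1920 − 1753.6000 = 166.4000 px.
That's 166.4000 × 1280 ≈ 212992 black pixels.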